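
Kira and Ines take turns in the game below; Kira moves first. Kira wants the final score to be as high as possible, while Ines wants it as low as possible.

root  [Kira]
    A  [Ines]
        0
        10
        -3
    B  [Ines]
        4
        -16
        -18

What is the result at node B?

-18

B (Ines): min(4, -16, -18) = -18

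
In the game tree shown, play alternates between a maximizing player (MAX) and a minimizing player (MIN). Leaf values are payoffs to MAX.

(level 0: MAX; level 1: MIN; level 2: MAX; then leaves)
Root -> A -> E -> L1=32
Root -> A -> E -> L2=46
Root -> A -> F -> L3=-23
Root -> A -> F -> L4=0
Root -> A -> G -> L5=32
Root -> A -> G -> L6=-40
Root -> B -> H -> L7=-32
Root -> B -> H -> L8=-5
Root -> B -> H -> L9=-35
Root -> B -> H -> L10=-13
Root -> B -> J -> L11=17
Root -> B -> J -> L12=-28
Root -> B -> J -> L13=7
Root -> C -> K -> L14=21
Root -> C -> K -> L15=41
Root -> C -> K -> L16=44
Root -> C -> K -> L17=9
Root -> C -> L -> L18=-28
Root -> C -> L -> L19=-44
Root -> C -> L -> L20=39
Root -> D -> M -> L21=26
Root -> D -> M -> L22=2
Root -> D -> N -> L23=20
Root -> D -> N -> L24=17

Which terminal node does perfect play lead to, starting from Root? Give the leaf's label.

L20

E (MAX): max(32, 46) = 46
F (MAX): max(-23, 0) = 0
G (MAX): max(32, -40) = 32
A (MIN): min(46, 0, 32) = 0
H (MAX): max(-32, -5, -35, -13) = -5
J (MAX): max(17, -28, 7) = 17
B (MIN): min(-5, 17) = -5
K (MAX): max(21, 41, 44, 9) = 44
L (MAX): max(-28, -44, 39) = 39
C (MIN): min(44, 39) = 39
M (MAX): max(26, 2) = 26
N (MAX): max(20, 17) = 20
D (MIN): min(26, 20) = 20
Root (MAX): max(0, -5, 39, 20) = 39
At Root, MAX picks C (highest: 39).
At C, MIN picks L (lowest: 39).
At L, MAX picks L20 (highest: 39).
Terminal value 39.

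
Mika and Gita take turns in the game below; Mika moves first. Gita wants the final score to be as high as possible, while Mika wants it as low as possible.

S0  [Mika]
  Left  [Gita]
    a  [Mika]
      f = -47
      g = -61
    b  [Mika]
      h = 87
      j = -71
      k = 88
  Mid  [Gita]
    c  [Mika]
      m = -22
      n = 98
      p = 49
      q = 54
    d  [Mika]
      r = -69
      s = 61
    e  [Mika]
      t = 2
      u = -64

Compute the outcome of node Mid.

-22

c (Mika): min(-22, 98, 49, 54) = -22
d (Mika): min(-69, 61) = -69
e (Mika): min(2, -64) = -64
Mid (Gita): max(-22, -69, -64) = -22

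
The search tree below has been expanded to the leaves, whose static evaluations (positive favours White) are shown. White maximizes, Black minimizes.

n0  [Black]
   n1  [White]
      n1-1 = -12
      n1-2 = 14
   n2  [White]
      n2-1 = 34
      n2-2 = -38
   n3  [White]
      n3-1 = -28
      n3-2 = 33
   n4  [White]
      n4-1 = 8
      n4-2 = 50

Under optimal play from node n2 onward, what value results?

n2 (White): max(34, -38) = 34

34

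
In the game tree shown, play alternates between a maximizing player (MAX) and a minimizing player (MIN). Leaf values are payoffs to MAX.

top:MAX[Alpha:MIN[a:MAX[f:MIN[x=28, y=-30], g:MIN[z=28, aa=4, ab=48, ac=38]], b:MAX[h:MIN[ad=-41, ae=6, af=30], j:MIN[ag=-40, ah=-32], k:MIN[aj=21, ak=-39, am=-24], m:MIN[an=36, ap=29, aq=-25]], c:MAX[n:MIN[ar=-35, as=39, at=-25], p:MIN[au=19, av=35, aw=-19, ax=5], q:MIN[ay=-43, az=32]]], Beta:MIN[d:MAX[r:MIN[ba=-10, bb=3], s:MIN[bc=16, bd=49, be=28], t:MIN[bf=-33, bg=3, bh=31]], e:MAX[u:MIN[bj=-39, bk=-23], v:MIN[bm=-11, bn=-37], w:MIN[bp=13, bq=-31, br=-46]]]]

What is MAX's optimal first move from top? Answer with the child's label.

Alpha

f (MIN): min(28, -30) = -30
g (MIN): min(28, 4, 48, 38) = 4
a (MAX): max(-30, 4) = 4
h (MIN): min(-41, 6, 30) = -41
j (MIN): min(-40, -32) = -40
k (MIN): min(21, -39, -24) = -39
m (MIN): min(36, 29, -25) = -25
b (MAX): max(-41, -40, -39, -25) = -25
n (MIN): min(-35, 39, -25) = -35
p (MIN): min(19, 35, -19, 5) = -19
q (MIN): min(-43, 32) = -43
c (MAX): max(-35, -19, -43) = -19
Alpha (MIN): min(4, -25, -19) = -25
r (MIN): min(-10, 3) = -10
s (MIN): min(16, 49, 28) = 16
t (MIN): min(-33, 3, 31) = -33
d (MAX): max(-10, 16, -33) = 16
u (MIN): min(-39, -23) = -39
v (MIN): min(-11, -37) = -37
w (MIN): min(13, -31, -46) = -46
e (MAX): max(-39, -37, -46) = -37
Beta (MIN): min(16, -37) = -37
top (MAX): max(-25, -37) = -25
MAX at top wants the highest of {Alpha=-25, Beta=-37}, so chooses Alpha.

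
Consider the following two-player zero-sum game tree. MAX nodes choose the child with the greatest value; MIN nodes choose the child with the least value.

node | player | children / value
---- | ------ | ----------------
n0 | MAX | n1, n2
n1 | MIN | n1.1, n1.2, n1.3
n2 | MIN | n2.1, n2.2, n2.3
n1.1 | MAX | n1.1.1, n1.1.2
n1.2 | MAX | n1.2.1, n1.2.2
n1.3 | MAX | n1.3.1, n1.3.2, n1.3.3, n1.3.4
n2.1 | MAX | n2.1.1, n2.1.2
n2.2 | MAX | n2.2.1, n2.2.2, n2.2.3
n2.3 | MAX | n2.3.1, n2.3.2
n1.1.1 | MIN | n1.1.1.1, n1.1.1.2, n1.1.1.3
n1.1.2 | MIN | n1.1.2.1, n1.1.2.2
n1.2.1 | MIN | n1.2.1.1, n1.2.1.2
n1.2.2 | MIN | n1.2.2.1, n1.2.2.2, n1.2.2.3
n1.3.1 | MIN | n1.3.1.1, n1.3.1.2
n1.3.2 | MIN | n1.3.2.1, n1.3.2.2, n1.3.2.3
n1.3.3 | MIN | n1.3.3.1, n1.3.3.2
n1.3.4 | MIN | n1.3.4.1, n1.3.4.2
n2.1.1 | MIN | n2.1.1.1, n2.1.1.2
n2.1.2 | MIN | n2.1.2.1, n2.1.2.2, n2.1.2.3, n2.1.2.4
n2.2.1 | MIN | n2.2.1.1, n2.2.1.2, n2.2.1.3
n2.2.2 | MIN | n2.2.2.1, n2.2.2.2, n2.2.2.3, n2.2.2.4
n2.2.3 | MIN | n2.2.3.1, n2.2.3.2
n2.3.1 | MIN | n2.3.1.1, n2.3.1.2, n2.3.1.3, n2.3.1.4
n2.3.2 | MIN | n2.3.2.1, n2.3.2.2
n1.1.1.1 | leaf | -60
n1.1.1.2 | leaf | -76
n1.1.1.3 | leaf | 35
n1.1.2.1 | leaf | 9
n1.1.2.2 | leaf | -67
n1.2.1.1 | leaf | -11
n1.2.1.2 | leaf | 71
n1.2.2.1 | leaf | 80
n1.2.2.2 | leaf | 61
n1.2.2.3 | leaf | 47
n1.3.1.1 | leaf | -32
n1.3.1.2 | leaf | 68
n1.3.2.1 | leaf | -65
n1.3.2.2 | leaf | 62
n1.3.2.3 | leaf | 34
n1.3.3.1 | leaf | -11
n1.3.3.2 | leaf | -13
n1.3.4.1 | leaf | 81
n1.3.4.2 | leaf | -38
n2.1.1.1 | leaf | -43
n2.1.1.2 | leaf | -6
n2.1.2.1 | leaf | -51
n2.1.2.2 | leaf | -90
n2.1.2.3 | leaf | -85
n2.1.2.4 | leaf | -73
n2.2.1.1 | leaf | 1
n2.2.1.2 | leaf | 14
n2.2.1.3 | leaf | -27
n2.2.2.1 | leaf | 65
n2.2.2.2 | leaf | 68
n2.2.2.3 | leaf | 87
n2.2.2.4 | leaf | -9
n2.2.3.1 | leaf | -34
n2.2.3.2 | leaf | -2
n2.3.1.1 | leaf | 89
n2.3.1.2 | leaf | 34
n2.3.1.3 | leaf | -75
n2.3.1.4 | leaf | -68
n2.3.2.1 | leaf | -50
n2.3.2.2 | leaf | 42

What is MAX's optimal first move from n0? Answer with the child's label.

n2

n1.1.1 (MIN): min(-60, -76, 35) = -76
n1.1.2 (MIN): min(9, -67) = -67
n1.1 (MAX): max(-76, -67) = -67
n1.2.1 (MIN): min(-11, 71) = -11
n1.2.2 (MIN): min(80, 61, 47) = 47
n1.2 (MAX): max(-11, 47) = 47
n1.3.1 (MIN): min(-32, 68) = -32
n1.3.2 (MIN): min(-65, 62, 34) = -65
n1.3.3 (MIN): min(-11, -13) = -13
n1.3.4 (MIN): min(81, -38) = -38
n1.3 (MAX): max(-32, -65, -13, -38) = -13
n1 (MIN): min(-67, 47, -13) = -67
n2.1.1 (MIN): min(-43, -6) = -43
n2.1.2 (MIN): min(-51, -90, -85, -73) = -90
n2.1 (MAX): max(-43, -90) = -43
n2.2.1 (MIN): min(1, 14, -27) = -27
n2.2.2 (MIN): min(65, 68, 87, -9) = -9
n2.2.3 (MIN): min(-34, -2) = -34
n2.2 (MAX): max(-27, -9, -34) = -9
n2.3.1 (MIN): min(89, 34, -75, -68) = -75
n2.3.2 (MIN): min(-50, 42) = -50
n2.3 (MAX): max(-75, -50) = -50
n2 (MIN): min(-43, -9, -50) = -50
n0 (MAX): max(-67, -50) = -50
MAX at n0 wants the highest of {n1=-67, n2=-50}, so chooses n2.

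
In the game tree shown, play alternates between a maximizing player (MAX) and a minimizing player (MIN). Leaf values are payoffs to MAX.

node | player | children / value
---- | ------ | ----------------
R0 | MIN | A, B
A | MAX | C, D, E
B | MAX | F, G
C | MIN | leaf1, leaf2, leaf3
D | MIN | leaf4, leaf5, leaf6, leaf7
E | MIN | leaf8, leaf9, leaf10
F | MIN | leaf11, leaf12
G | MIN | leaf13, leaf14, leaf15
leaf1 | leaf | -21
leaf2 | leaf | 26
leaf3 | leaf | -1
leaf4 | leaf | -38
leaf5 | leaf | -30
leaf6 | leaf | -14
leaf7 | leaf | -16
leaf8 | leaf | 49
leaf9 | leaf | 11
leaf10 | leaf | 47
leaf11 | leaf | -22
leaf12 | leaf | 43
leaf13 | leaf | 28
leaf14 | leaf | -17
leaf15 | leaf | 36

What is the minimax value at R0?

C (MIN): min(-21, 26, -1) = -21
D (MIN): min(-38, -30, -14, -16) = -38
E (MIN): min(49, 11, 47) = 11
A (MAX): max(-21, -38, 11) = 11
F (MIN): min(-22, 43) = -22
G (MIN): min(28, -17, 36) = -17
B (MAX): max(-22, -17) = -17
R0 (MIN): min(11, -17) = -17

-17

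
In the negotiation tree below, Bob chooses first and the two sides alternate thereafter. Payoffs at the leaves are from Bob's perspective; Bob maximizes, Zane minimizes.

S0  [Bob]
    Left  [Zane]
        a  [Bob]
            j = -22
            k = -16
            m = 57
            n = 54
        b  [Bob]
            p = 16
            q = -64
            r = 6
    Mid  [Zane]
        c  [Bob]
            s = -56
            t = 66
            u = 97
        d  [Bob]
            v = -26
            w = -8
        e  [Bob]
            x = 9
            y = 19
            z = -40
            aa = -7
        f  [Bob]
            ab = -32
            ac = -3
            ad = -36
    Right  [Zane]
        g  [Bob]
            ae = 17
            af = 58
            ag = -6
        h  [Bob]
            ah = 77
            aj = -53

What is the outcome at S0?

a (Bob): max(-22, -16, 57, 54) = 57
b (Bob): max(16, -64, 6) = 16
Left (Zane): min(57, 16) = 16
c (Bob): max(-56, 66, 97) = 97
d (Bob): max(-26, -8) = -8
e (Bob): max(9, 19, -40, -7) = 19
f (Bob): max(-32, -3, -36) = -3
Mid (Zane): min(97, -8, 19, -3) = -8
g (Bob): max(17, 58, -6) = 58
h (Bob): max(77, -53) = 77
Right (Zane): min(58, 77) = 58
S0 (Bob): max(16, -8, 58) = 58

58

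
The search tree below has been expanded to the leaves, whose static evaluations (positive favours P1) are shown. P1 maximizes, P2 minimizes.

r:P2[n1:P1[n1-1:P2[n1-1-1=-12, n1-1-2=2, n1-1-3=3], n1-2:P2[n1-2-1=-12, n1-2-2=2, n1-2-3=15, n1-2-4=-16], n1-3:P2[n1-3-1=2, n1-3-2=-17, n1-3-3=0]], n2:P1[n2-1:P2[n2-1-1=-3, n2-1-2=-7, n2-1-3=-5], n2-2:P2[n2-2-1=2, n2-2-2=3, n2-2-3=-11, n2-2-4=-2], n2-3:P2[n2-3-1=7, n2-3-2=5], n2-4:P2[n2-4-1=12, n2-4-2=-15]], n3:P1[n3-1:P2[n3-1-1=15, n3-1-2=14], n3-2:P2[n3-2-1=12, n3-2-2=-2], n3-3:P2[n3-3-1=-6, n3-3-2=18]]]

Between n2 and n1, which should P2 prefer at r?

n1

n2-1 (P2): min(-3, -7, -5) = -7
n2-2 (P2): min(2, 3, -11, -2) = -11
n2-3 (P2): min(7, 5) = 5
n2-4 (P2): min(12, -15) = -15
n2 (P1): max(-7, -11, 5, -15) = 5
n1-1 (P2): min(-12, 2, 3) = -12
n1-2 (P2): min(-12, 2, 15, -16) = -16
n1-3 (P2): min(2, -17, 0) = -17
n1 (P1): max(-12, -16, -17) = -12
P2 prefers the lower value; n2=5, n1=-12. n1 is better since -12 < 5.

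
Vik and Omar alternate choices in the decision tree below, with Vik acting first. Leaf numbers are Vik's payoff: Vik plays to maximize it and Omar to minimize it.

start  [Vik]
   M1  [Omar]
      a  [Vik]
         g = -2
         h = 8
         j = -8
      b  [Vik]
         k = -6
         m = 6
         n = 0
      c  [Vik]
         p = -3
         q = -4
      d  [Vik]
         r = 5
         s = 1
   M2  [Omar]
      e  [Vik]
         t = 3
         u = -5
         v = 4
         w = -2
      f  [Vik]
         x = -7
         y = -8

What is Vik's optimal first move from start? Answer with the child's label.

a (Vik): max(-2, 8, -8) = 8
b (Vik): max(-6, 6, 0) = 6
c (Vik): max(-3, -4) = -3
d (Vik): max(5, 1) = 5
M1 (Omar): min(8, 6, -3, 5) = -3
e (Vik): max(3, -5, 4, -2) = 4
f (Vik): max(-7, -8) = -7
M2 (Omar): min(4, -7) = -7
start (Vik): max(-3, -7) = -3
Vik at start wants the highest of {M1=-3, M2=-7}, so chooses M1.

M1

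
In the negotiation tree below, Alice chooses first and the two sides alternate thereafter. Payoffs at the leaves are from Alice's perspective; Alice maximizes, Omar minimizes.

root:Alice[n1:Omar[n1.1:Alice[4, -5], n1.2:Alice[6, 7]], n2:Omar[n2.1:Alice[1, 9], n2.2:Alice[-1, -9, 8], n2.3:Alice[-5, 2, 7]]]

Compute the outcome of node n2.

7

n2.1 (Alice): max(1, 9) = 9
n2.2 (Alice): max(-1, -9, 8) = 8
n2.3 (Alice): max(-5, 2, 7) = 7
n2 (Omar): min(9, 8, 7) = 7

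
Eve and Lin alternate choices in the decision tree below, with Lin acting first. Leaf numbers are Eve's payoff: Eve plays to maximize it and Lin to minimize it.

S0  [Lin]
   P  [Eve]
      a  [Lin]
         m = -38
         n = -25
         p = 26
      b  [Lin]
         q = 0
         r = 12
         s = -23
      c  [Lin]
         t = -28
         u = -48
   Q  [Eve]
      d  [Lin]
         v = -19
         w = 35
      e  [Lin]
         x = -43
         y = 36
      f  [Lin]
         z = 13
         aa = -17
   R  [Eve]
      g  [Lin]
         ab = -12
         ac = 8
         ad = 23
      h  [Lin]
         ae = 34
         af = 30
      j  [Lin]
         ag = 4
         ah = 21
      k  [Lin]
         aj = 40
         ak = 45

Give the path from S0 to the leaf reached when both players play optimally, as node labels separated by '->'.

S0 -> P -> b -> s

a (Lin): min(-38, -25, 26) = -38
b (Lin): min(0, 12, -23) = -23
c (Lin): min(-28, -48) = -48
P (Eve): max(-38, -23, -48) = -23
d (Lin): min(-19, 35) = -19
e (Lin): min(-43, 36) = -43
f (Lin): min(13, -17) = -17
Q (Eve): max(-19, -43, -17) = -17
g (Lin): min(-12, 8, 23) = -12
h (Lin): min(34, 30) = 30
j (Lin): min(4, 21) = 4
k (Lin): min(40, 45) = 40
R (Eve): max(-12, 30, 4, 40) = 40
S0 (Lin): min(-23, -17, 40) = -23
At S0, Lin picks P (lowest: -23).
At P, Eve picks b (highest: -23).
At b, Lin picks s (lowest: -23).
Terminal value -23.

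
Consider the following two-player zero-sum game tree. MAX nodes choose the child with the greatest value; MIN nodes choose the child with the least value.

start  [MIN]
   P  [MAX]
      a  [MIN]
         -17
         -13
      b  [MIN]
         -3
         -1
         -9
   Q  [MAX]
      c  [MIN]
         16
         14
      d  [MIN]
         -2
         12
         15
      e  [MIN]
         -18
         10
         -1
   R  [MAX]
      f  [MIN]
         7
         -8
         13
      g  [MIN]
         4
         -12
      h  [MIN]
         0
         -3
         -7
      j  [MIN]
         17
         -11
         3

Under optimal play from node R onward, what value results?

f (MIN): min(7, -8, 13) = -8
g (MIN): min(4, -12) = -12
h (MIN): min(0, -3, -7) = -7
j (MIN): min(17, -11, 3) = -11
R (MAX): max(-8, -12, -7, -11) = -7

-7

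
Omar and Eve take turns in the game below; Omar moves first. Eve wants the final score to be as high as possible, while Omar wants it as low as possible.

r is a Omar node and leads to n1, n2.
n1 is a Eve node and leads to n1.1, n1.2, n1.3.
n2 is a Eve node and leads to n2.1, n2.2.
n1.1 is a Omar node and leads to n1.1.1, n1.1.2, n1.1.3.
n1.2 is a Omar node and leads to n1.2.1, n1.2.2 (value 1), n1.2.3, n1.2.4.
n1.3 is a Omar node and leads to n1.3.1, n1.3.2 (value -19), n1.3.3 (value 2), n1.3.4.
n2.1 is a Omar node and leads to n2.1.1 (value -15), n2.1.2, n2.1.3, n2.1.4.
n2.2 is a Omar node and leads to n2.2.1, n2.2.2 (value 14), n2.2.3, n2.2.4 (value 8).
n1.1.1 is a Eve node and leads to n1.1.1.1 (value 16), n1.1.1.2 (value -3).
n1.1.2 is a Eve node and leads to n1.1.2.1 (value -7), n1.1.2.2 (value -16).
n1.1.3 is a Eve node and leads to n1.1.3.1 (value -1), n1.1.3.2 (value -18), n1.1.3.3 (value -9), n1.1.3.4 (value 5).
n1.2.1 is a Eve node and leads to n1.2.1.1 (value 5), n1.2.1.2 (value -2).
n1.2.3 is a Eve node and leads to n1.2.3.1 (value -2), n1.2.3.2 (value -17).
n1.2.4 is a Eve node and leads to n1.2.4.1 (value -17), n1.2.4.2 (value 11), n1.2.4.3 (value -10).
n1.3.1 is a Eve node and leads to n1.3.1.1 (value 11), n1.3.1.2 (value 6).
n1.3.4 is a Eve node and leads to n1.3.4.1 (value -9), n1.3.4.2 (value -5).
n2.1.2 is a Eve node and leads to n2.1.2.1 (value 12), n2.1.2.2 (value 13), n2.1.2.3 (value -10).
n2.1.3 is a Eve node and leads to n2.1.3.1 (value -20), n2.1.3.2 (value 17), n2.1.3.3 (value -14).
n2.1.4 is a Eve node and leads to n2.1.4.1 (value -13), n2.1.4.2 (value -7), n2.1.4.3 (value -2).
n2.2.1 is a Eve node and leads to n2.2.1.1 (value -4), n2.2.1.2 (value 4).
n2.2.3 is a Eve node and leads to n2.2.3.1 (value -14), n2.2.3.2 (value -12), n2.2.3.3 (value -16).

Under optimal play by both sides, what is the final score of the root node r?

n1.1.1 (Eve): max(16, -3) = 16
n1.1.2 (Eve): max(-7, -16) = -7
n1.1.3 (Eve): max(-1, -18, -9, 5) = 5
n1.1 (Omar): min(16, -7, 5) = -7
n1.2.1 (Eve): max(5, -2) = 5
n1.2.3 (Eve): max(-2, -17) = -2
n1.2.4 (Eve): max(-17, 11, -10) = 11
n1.2 (Omar): min(5, 1, -2, 11) = -2
n1.3.1 (Eve): max(11, 6) = 11
n1.3.4 (Eve): max(-9, -5) = -5
n1.3 (Omar): min(11, -19, 2, -5) = -19
n1 (Eve): max(-7, -2, -19) = -2
n2.1.2 (Eve): max(12, 13, -10) = 13
n2.1.3 (Eve): max(-20, 17, -14) = 17
n2.1.4 (Eve): max(-13, -7, -2) = -2
n2.1 (Omar): min(-15, 13, 17, -2) = -15
n2.2.1 (Eve): max(-4, 4) = 4
n2.2.3 (Eve): max(-14, -12, -16) = -12
n2.2 (Omar): min(4, 14, -12, 8) = -12
n2 (Eve): max(-15, -12) = -12
r (Omar): min(-2, -12) = -12

-12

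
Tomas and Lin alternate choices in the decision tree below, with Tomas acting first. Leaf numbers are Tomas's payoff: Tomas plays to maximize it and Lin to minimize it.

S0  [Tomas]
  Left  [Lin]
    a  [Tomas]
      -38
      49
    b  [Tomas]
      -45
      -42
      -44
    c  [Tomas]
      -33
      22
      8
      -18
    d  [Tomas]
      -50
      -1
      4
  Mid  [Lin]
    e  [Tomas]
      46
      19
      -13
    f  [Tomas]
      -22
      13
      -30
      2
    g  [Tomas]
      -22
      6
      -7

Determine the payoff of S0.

a (Tomas): max(-38, 49) = 49
b (Tomas): max(-45, -42, -44) = -42
c (Tomas): max(-33, 22, 8, -18) = 22
d (Tomas): max(-50, -1, 4) = 4
Left (Lin): min(49, -42, 22, 4) = -42
e (Tomas): max(46, 19, -13) = 46
f (Tomas): max(-22, 13, -30, 2) = 13
g (Tomas): max(-22, 6, -7) = 6
Mid (Lin): min(46, 13, 6) = 6
S0 (Tomas): max(-42, 6) = 6

6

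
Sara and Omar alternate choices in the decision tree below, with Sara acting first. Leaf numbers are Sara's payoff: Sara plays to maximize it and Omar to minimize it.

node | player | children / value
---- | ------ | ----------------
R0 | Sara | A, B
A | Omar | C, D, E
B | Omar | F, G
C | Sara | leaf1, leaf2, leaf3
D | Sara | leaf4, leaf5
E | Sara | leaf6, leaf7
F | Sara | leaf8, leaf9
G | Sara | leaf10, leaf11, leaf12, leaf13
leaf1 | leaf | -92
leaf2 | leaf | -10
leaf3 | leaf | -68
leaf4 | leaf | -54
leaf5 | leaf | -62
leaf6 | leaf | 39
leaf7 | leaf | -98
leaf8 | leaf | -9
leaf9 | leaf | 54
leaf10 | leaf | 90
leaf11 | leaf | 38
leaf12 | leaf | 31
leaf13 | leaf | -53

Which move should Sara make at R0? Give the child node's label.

B

C (Sara): max(-92, -10, -68) = -10
D (Sara): max(-54, -62) = -54
E (Sara): max(39, -98) = 39
A (Omar): min(-10, -54, 39) = -54
F (Sara): max(-9, 54) = 54
G (Sara): max(90, 38, 31, -53) = 90
B (Omar): min(54, 90) = 54
R0 (Sara): max(-54, 54) = 54
Sara at R0 wants the highest of {A=-54, B=54}, so chooses B.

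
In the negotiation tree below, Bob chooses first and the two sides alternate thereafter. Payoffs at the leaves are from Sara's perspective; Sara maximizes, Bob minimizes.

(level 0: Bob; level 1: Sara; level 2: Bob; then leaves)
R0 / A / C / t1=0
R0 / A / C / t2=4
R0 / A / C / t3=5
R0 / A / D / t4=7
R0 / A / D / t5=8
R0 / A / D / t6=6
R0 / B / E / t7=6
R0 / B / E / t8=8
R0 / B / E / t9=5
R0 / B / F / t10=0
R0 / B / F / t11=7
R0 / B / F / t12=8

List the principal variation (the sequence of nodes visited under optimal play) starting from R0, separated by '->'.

C (Bob): min(0, 4, 5) = 0
D (Bob): min(7, 8, 6) = 6
A (Sara): max(0, 6) = 6
E (Bob): min(6, 8, 5) = 5
F (Bob): min(0, 7, 8) = 0
B (Sara): max(5, 0) = 5
R0 (Bob): min(6, 5) = 5
At R0, Bob picks B (lowest: 5).
At B, Sara picks E (highest: 5).
At E, Bob picks t9 (lowest: 5).
Terminal value 5.

R0 -> B -> E -> t9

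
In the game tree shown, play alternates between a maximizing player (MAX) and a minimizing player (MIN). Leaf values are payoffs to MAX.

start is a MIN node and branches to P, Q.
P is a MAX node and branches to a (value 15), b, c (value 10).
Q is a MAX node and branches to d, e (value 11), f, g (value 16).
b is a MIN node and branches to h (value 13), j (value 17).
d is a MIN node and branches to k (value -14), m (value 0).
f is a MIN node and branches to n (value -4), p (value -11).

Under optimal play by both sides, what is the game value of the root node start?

15

b (MIN): min(13, 17) = 13
P (MAX): max(15, 13, 10) = 15
d (MIN): min(-14, 0) = -14
f (MIN): min(-4, -11) = -11
Q (MAX): max(-14, 11, -11, 16) = 16
start (MIN): min(15, 16) = 15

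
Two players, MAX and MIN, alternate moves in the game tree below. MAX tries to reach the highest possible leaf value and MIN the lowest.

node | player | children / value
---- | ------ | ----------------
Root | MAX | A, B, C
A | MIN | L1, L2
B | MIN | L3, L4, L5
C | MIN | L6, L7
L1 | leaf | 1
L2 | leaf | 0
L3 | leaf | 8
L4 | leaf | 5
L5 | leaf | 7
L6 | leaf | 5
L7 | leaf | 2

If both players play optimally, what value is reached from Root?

5

A (MIN): min(1, 0) = 0
B (MIN): min(8, 5, 7) = 5
C (MIN): min(5, 2) = 2
Root (MAX): max(0, 5, 2) = 5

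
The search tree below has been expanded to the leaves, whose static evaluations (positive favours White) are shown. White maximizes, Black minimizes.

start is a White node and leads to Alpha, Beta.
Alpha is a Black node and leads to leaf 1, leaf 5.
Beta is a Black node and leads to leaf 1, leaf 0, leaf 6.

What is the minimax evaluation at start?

Alpha (Black): min(1, 5) = 1
Beta (Black): min(1, 0, 6) = 0
start (White): max(1, 0) = 1

1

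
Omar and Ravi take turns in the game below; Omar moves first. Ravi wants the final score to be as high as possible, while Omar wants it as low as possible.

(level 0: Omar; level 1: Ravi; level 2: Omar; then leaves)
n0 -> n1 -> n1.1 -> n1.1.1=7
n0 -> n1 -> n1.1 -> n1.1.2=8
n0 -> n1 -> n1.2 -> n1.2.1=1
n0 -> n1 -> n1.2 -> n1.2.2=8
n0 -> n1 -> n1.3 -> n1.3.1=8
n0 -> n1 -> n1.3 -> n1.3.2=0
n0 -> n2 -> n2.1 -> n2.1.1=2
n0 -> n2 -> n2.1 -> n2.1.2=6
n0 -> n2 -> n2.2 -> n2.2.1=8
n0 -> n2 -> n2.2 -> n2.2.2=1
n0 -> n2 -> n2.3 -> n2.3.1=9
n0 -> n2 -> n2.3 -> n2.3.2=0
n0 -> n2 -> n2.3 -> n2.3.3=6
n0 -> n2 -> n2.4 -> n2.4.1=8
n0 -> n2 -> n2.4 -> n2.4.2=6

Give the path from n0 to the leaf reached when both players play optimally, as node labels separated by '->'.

n0 -> n2 -> n2.4 -> n2.4.2

n1.1 (Omar): min(7, 8) = 7
n1.2 (Omar): min(1, 8) = 1
n1.3 (Omar): min(8, 0) = 0
n1 (Ravi): max(7, 1, 0) = 7
n2.1 (Omar): min(2, 6) = 2
n2.2 (Omar): min(8, 1) = 1
n2.3 (Omar): min(9, 0, 6) = 0
n2.4 (Omar): min(8, 6) = 6
n2 (Ravi): max(2, 1, 0, 6) = 6
n0 (Omar): min(7, 6) = 6
At n0, Omar picks n2 (lowest: 6).
At n2, Ravi picks n2.4 (highest: 6).
At n2.4, Omar picks n2.4.2 (lowest: 6).
Terminal value 6.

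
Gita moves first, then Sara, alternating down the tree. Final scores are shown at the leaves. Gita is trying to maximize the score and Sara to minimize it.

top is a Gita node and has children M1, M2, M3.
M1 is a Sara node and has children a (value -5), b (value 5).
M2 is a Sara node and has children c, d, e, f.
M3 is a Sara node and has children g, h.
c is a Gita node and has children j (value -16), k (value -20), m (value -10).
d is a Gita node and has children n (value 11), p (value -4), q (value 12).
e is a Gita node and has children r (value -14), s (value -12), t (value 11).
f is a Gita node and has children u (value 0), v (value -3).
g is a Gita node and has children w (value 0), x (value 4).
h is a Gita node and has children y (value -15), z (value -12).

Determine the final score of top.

-5

M1 (Sara): min(-5, 5) = -5
c (Gita): max(-16, -20, -10) = -10
d (Gita): max(11, -4, 12) = 12
e (Gita): max(-14, -12, 11) = 11
f (Gita): max(0, -3) = 0
M2 (Sara): min(-10, 12, 11, 0) = -10
g (Gita): max(0, 4) = 4
h (Gita): max(-15, -12) = -12
M3 (Sara): min(4, -12) = -12
top (Gita): max(-5, -10, -12) = -5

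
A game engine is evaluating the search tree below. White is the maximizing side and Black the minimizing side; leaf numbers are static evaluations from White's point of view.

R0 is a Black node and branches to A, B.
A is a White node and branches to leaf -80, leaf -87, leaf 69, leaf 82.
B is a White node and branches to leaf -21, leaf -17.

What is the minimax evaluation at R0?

-17

A (White): max(-80, -87, 69, 82) = 82
B (White): max(-21, -17) = -17
R0 (Black): min(82, -17) = -17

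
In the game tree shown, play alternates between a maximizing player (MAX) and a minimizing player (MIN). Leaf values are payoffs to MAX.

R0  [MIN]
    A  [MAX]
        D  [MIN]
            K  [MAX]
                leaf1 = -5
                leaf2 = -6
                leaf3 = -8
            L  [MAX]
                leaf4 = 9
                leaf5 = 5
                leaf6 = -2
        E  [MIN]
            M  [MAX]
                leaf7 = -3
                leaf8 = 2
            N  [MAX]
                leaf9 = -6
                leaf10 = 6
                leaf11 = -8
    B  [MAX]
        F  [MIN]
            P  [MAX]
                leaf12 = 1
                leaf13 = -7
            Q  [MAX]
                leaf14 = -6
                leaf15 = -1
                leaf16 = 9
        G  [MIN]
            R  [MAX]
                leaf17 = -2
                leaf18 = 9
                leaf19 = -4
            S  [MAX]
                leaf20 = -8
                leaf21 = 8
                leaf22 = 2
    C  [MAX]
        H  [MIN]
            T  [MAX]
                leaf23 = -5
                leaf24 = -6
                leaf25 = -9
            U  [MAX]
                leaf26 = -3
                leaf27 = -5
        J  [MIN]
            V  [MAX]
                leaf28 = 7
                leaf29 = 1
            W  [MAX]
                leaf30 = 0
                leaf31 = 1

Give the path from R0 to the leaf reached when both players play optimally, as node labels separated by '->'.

R0 -> C -> J -> W -> leaf31

K (MAX): max(-5, -6, -8) = -5
L (MAX): max(9, 5, -2) = 9
D (MIN): min(-5, 9) = -5
M (MAX): max(-3, 2) = 2
N (MAX): max(-6, 6, -8) = 6
E (MIN): min(2, 6) = 2
A (MAX): max(-5, 2) = 2
P (MAX): max(1, -7) = 1
Q (MAX): max(-6, -1, 9) = 9
F (MIN): min(1, 9) = 1
R (MAX): max(-2, 9, -4) = 9
S (MAX): max(-8, 8, 2) = 8
G (MIN): min(9, 8) = 8
B (MAX): max(1, 8) = 8
T (MAX): max(-5, -6, -9) = -5
U (MAX): max(-3, -5) = -3
H (MIN): min(-5, -3) = -5
V (MAX): max(7, 1) = 7
W (MAX): max(0, 1) = 1
J (MIN): min(7, 1) = 1
C (MAX): max(-5, 1) = 1
R0 (MIN): min(2, 8, 1) = 1
At R0, MIN picks C (lowest: 1).
At C, MAX picks J (highest: 1).
At J, MIN picks W (lowest: 1).
At W, MAX picks leaf31 (highest: 1).
Terminal value 1.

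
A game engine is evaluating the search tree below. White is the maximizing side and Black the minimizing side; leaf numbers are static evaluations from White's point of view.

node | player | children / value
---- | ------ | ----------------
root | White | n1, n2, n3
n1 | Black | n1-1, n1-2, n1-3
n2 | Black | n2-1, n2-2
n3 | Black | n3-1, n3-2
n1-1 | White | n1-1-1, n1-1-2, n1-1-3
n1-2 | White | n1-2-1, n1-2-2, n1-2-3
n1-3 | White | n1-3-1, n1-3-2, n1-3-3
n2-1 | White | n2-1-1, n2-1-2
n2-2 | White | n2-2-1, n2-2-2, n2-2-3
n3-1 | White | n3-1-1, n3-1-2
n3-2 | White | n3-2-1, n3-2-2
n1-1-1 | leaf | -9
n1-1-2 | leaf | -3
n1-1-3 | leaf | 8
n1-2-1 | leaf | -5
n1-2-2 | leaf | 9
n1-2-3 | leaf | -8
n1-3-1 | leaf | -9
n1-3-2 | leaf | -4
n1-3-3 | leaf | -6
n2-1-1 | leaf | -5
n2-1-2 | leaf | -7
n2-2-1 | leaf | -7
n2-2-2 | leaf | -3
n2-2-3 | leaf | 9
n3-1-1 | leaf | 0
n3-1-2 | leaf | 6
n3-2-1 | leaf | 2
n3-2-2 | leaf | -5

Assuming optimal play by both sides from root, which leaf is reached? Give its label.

n3-2-1

n1-1 (White): max(-9, -3, 8) = 8
n1-2 (White): max(-5, 9, -8) = 9
n1-3 (White): max(-9, -4, -6) = -4
n1 (Black): min(8, 9, -4) = -4
n2-1 (White): max(-5, -7) = -5
n2-2 (White): max(-7, -3, 9) = 9
n2 (Black): min(-5, 9) = -5
n3-1 (White): max(0, 6) = 6
n3-2 (White): max(2, -5) = 2
n3 (Black): min(6, 2) = 2
root (White): max(-4, -5, 2) = 2
At root, White picks n3 (highest: 2).
At n3, Black picks n3-2 (lowest: 2).
At n3-2, White picks n3-2-1 (highest: 2).
Terminal value 2.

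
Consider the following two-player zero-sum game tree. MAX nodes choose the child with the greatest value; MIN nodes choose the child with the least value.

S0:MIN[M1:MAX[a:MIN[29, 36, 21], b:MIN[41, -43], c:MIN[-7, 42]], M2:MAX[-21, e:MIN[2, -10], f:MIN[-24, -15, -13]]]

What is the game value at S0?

a (MIN): min(29, 36, 21) = 21
b (MIN): min(41, -43) = -43
c (MIN): min(-7, 42) = -7
M1 (MAX): max(21, -43, -7) = 21
e (MIN): min(2, -10) = -10
f (MIN): min(-24, -15, -13) = -24
M2 (MAX): max(-21, -10, -24) = -10
S0 (MIN): min(21, -10) = -10

-10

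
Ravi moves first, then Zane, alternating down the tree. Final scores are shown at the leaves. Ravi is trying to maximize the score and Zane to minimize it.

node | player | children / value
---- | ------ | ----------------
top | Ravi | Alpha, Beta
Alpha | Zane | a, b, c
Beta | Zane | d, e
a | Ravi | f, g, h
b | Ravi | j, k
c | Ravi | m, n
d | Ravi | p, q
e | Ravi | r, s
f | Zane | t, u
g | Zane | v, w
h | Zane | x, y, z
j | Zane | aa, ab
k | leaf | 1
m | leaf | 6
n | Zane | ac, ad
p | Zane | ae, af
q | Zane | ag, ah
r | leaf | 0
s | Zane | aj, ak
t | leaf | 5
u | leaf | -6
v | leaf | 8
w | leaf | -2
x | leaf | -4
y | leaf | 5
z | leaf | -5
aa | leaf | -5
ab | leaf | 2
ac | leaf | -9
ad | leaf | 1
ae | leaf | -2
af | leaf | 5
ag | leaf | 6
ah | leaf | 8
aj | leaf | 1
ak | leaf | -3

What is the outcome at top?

0

f (Zane): min(5, -6) = -6
g (Zane): min(8, -2) = -2
h (Zane): min(-4, 5, -5) = -5
a (Ravi): max(-6, -2, -5) = -2
j (Zane): min(-5, 2) = -5
b (Ravi): max(-5, 1) = 1
n (Zane): min(-9, 1) = -9
c (Ravi): max(6, -9) = 6
Alpha (Zane): min(-2, 1, 6) = -2
p (Zane): min(-2, 5) = -2
q (Zane): min(6, 8) = 6
d (Ravi): max(-2, 6) = 6
s (Zane): min(1, -3) = -3
e (Ravi): max(0, -3) = 0
Beta (Zane): min(6, 0) = 0
top (Ravi): max(-2, 0) = 0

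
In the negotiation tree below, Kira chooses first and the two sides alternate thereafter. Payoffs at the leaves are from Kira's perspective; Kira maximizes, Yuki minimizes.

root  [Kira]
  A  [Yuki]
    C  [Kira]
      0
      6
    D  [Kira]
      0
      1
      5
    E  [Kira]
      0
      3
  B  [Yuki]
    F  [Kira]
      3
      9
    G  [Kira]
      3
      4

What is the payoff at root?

C (Kira): max(0, 6) = 6
D (Kira): max(0, 1, 5) = 5
E (Kira): max(0, 3) = 3
A (Yuki): min(6, 5, 3) = 3
F (Kira): max(3, 9) = 9
G (Kira): max(3, 4) = 4
B (Yuki): min(9, 4) = 4
root (Kira): max(3, 4) = 4

4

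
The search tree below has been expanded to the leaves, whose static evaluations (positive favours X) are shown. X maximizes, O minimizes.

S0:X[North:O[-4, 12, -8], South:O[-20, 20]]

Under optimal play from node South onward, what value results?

-20

South (O): min(-20, 20) = -20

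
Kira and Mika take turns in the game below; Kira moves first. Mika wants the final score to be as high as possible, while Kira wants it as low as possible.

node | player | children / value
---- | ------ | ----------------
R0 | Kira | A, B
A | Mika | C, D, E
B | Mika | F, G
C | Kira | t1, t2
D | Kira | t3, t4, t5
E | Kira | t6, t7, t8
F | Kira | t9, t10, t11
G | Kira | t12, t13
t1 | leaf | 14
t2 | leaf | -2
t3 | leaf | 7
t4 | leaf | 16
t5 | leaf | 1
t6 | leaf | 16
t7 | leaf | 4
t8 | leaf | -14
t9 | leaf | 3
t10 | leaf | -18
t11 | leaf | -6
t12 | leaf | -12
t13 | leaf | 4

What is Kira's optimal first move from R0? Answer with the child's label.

C (Kira): min(14, -2) = -2
D (Kira): min(7, 16, 1) = 1
E (Kira): min(16, 4, -14) = -14
A (Mika): max(-2, 1, -14) = 1
F (Kira): min(3, -18, -6) = -18
G (Kira): min(-12, 4) = -12
B (Mika): max(-18, -12) = -12
R0 (Kira): min(1, -12) = -12
Kira at R0 wants the lowest of {A=1, B=-12}, so chooses B.

B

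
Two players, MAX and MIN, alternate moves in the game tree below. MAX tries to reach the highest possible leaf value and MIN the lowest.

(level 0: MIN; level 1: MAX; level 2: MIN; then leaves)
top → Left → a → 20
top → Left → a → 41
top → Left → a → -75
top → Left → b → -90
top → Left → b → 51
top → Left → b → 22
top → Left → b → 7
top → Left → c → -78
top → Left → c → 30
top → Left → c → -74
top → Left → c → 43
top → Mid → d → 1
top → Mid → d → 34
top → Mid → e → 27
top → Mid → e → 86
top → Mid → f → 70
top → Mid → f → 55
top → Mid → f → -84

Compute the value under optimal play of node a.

a (MIN): min(20, 41, -75) = -75

-75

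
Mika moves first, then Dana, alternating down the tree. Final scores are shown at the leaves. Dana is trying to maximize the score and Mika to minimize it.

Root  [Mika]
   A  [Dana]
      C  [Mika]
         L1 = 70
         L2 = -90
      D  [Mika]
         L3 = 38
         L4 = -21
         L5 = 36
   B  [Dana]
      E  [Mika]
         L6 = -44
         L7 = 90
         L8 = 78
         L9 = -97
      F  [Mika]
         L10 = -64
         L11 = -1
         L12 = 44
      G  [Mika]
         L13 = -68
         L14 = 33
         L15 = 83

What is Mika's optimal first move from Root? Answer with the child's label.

C (Mika): min(70, -90) = -90
D (Mika): min(38, -21, 36) = -21
A (Dana): max(-90, -21) = -21
E (Mika): min(-44, 90, 78, -97) = -97
F (Mika): min(-64, -1, 44) = -64
G (Mika): min(-68, 33, 83) = -68
B (Dana): max(-97, -64, -68) = -64
Root (Mika): min(-21, -64) = -64
Mika at Root wants the lowest of {A=-21, B=-64}, so chooses B.

B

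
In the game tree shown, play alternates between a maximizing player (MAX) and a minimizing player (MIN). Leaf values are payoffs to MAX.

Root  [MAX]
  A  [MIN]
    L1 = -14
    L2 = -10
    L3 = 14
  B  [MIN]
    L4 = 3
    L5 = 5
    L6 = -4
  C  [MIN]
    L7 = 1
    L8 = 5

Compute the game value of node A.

A (MIN): min(-14, -10, 14) = -14

-14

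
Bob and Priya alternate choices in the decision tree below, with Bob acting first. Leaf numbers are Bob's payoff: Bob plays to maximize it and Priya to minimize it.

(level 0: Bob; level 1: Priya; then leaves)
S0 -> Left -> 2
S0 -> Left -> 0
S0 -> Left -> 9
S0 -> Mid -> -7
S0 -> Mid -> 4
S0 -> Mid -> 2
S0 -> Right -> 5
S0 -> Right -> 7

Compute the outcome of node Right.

Right (Priya): min(5, 7) = 5

5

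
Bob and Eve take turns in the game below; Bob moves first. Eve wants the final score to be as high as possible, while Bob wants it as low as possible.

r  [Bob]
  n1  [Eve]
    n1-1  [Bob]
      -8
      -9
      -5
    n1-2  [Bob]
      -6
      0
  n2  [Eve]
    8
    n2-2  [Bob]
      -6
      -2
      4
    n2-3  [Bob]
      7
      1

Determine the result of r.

-6

n1-1 (Bob): min(-8, -9, -5) = -9
n1-2 (Bob): min(-6, 0) = -6
n1 (Eve): max(-9, -6) = -6
n2-2 (Bob): min(-6, -2, 4) = -6
n2-3 (Bob): min(7, 1) = 1
n2 (Eve): max(8, -6, 1) = 8
r (Bob): min(-6, 8) = -6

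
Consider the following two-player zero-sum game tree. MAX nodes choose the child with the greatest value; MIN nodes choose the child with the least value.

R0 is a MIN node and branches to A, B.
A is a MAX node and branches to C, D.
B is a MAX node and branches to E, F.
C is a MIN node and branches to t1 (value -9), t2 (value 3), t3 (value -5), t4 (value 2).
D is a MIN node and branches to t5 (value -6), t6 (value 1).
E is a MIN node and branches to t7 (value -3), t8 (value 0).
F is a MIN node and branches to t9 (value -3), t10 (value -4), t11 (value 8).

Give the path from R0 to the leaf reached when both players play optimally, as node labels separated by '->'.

R0 -> A -> D -> t5

C (MIN): min(-9, 3, -5, 2) = -9
D (MIN): min(-6, 1) = -6
A (MAX): max(-9, -6) = -6
E (MIN): min(-3, 0) = -3
F (MIN): min(-3, -4, 8) = -4
B (MAX): max(-3, -4) = -3
R0 (MIN): min(-6, -3) = -6
At R0, MIN picks A (lowest: -6).
At A, MAX picks D (highest: -6).
At D, MIN picks t5 (lowest: -6).
Terminal value -6.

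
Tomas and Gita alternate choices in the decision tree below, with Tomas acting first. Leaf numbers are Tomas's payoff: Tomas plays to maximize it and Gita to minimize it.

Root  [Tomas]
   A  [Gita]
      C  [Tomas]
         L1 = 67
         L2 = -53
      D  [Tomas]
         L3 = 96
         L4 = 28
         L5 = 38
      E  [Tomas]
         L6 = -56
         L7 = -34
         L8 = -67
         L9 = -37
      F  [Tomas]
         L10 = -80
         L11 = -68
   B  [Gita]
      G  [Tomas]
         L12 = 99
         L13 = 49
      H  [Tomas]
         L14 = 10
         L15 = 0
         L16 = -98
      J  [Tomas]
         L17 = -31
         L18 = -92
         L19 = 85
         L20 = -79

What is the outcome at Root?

10

C (Tomas): max(67, -53) = 67
D (Tomas): max(96, 28, 38) = 96
E (Tomas): max(-56, -34, -67, -37) = -34
F (Tomas): max(-80, -68) = -68
A (Gita): min(67, 96, -34, -68) = -68
G (Tomas): max(99, 49) = 99
H (Tomas): max(10, 0, -98) = 10
J (Tomas): max(-31, -92, 85, -79) = 85
B (Gita): min(99, 10, 85) = 10
Root (Tomas): max(-68, 10) = 10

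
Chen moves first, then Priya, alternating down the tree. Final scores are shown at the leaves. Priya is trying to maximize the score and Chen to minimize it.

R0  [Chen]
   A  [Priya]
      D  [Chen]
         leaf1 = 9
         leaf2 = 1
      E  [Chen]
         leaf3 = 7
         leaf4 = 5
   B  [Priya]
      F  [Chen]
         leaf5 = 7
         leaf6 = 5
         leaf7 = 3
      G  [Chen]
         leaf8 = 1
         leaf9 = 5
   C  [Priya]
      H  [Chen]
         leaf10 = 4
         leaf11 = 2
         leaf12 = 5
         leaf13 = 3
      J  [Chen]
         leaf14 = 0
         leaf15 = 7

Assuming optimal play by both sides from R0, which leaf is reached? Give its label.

D (Chen): min(9, 1) = 1
E (Chen): min(7, 5) = 5
A (Priya): max(1, 5) = 5
F (Chen): min(7, 5, 3) = 3
G (Chen): min(1, 5) = 1
B (Priya): max(3, 1) = 3
H (Chen): min(4, 2, 5, 3) = 2
J (Chen): min(0, 7) = 0
C (Priya): max(2, 0) = 2
R0 (Chen): min(5, 3, 2) = 2
At R0, Chen picks C (lowest: 2).
At C, Priya picks H (highest: 2).
At H, Chen picks leaf11 (lowest: 2).
Terminal value 2.

leaf11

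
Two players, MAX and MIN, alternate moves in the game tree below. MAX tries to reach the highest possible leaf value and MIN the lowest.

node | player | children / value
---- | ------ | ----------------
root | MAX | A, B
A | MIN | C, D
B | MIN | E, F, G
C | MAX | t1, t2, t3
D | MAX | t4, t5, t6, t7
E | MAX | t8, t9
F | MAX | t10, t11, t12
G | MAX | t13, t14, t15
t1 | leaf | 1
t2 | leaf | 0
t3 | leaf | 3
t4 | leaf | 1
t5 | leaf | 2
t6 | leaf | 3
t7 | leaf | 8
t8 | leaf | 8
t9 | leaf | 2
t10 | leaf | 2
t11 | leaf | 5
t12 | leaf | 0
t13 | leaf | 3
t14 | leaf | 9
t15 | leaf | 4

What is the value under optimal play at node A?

C (MAX): max(1, 0, 3) = 3
D (MAX): max(1, 2, 3, 8) = 8
A (MIN): min(3, 8) = 3

3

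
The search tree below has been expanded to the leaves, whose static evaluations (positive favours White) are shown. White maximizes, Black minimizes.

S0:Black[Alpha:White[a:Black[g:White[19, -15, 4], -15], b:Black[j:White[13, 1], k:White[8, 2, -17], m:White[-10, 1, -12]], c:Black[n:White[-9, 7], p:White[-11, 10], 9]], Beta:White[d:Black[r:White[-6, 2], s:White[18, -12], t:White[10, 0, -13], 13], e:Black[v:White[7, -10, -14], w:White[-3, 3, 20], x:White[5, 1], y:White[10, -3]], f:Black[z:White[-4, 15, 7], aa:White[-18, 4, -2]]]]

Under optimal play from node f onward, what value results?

z (White): max(-4, 15, 7) = 15
aa (White): max(-18, 4, -2) = 4
f (Black): min(15, 4) = 4

4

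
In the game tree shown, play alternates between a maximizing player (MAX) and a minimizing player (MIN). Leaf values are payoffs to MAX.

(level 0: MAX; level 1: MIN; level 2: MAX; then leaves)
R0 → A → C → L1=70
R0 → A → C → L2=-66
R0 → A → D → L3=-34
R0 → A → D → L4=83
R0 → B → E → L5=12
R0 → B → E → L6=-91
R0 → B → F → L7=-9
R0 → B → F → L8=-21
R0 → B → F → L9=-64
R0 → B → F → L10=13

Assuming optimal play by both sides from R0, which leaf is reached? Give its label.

L1

C (MAX): max(70, -66) = 70
D (MAX): max(-34, 83) = 83
A (MIN): min(70, 83) = 70
E (MAX): max(12, -91) = 12
F (MAX): max(-9, -21, -64, 13) = 13
B (MIN): min(12, 13) = 12
R0 (MAX): max(70, 12) = 70
At R0, MAX picks A (highest: 70).
At A, MIN picks C (lowest: 70).
At C, MAX picks L1 (highest: 70).
Terminal value 70.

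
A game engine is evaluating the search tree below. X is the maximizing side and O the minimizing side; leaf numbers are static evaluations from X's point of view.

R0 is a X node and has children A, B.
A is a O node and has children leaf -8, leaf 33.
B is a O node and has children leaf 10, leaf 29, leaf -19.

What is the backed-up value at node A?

A (O): min(-8, 33) = -8

-8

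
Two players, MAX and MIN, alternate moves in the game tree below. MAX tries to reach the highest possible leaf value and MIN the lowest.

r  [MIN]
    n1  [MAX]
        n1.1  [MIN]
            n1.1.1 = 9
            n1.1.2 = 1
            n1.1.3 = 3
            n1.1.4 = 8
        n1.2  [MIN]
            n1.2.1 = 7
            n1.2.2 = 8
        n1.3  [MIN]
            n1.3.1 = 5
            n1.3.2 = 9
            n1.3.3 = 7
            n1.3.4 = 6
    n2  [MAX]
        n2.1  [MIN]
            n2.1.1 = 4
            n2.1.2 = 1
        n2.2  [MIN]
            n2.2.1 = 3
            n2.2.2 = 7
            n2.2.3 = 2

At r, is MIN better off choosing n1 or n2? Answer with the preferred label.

n1.1 (MIN): min(9, 1, 3, 8) = 1
n1.2 (MIN): min(7, 8) = 7
n1.3 (MIN): min(5, 9, 7, 6) = 5
n1 (MAX): max(1, 7, 5) = 7
n2.1 (MIN): min(4, 1) = 1
n2.2 (MIN): min(3, 7, 2) = 2
n2 (MAX): max(1, 2) = 2
MIN prefers the lower value; n1=7, n2=2. n2 is better since 2 < 7.

n2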